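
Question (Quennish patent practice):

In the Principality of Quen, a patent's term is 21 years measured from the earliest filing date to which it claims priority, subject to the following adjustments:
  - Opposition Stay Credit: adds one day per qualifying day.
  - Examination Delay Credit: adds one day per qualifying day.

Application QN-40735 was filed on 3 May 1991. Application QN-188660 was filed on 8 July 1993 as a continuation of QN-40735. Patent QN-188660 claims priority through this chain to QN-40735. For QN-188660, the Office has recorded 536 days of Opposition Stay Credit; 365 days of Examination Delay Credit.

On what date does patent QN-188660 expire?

Earliest priority filing: 3 May 1991.
Base term: 3 May 1991 + 21 years → 3 May 2012.
Opposition Stay Credit: +536 days → 21 October 2013.
Examination Delay Credit: +365 days → 21 October 2014.

October 21, 2014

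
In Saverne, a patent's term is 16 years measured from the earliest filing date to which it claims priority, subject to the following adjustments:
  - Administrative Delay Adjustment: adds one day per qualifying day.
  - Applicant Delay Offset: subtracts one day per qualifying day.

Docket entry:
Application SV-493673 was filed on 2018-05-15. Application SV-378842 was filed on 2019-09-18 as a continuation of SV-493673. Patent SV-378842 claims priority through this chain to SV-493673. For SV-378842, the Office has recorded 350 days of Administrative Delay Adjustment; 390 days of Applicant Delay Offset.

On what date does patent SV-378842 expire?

Earliest priority filing: 15 May 2018.
Base term: 15 May 2018 + 16 years → 15 May 2034.
Administrative Delay Adjustment: +350 days → 30 April 2035.
Applicant Delay Offset: −390 days → 5 April 2034.

April 5, 2034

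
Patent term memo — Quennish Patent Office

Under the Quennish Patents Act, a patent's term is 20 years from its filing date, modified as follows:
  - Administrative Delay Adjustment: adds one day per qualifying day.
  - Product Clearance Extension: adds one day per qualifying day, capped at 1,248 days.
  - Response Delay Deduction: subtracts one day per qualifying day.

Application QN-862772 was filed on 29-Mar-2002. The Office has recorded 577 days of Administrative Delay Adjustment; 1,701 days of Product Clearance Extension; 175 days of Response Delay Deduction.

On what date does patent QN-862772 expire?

October 4, 2026

Base term: filing date + 20 years → 29 March 2022.
Administrative Delay Adjustment: +577 days → 27 October 2023.
Product Clearance Extension: 1701 days claimed exceeds the 1248-day cap, so +1248 days → 28 March 2027.
Response Delay Deduction: −175 days → 4 October 2026.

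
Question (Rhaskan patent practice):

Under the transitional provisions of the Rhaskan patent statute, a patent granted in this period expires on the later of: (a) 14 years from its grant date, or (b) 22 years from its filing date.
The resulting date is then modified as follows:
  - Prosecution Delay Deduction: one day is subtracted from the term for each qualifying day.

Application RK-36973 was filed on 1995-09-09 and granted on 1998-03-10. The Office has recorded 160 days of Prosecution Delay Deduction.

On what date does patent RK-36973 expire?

April 2, 2017

(a) grant + 14 years → 10 March 2012.
(b) filing + 22 years → 9 September 2017.
Later of the two: 9 September 2017.
Prosecution Delay Deduction: −160 days → 2 April 2017.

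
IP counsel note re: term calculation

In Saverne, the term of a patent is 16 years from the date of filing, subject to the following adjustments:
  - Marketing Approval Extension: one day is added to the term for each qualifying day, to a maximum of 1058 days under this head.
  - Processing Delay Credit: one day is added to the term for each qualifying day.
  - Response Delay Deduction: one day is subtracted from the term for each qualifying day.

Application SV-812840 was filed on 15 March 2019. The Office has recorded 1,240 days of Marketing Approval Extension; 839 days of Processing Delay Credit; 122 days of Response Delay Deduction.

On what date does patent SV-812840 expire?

Base term: filing date + 16 years → 15 March 2035.
Marketing Approval Extension: 1240 days claimed exceeds the 1058-day cap, so +1058 days → 5 February 2038.
Processing Delay Credit: +839 days → 24 May 2040.
Response Delay Deduction: −122 days → 23 January 2040.

2040-01-23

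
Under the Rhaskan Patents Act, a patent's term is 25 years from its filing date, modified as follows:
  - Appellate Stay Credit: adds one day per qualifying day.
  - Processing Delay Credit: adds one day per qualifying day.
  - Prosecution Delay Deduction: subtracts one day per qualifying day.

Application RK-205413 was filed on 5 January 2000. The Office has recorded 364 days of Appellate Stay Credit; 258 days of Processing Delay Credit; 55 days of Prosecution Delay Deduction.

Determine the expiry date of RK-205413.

July 26, 2026

Base term: filing date + 25 years → 5 January 2025.
Appellate Stay Credit: +364 days → 4 January 2026.
Processing Delay Credit: +258 days → 19 September 2026.
Prosecution Delay Deduction: −55 days → 26 July 2026.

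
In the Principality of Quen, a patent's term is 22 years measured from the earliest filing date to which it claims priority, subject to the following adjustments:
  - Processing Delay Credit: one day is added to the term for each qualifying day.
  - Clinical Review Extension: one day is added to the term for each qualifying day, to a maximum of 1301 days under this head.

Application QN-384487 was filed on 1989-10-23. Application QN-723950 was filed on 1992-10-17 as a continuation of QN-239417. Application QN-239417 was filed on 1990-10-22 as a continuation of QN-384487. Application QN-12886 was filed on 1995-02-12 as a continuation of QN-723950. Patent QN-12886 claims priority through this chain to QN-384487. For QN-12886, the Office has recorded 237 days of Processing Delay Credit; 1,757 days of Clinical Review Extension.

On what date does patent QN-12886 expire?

Earliest priority filing: 23 October 1989.
Base term: 23 October 1989 + 22 years → 23 October 2011.
Processing Delay Credit: +237 days → 16 June 2012.
Clinical Review Extension: 1757 days claimed exceeds the 1301-day cap, so +1301 days → 8 January 2016.

2016-01-08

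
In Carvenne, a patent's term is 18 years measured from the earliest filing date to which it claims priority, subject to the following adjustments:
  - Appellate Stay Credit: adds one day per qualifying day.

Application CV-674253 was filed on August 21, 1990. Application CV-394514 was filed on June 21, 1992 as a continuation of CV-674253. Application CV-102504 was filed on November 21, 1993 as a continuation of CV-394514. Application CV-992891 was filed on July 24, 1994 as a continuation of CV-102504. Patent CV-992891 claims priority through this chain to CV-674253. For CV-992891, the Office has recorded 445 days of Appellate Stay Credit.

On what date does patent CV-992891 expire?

Earliest priority filing: 21 August 1990.
Base term: 21 August 1990 + 18 years → 21 August 2008.
Appellate Stay Credit: +445 days → 9 November 2009.

November 9, 2009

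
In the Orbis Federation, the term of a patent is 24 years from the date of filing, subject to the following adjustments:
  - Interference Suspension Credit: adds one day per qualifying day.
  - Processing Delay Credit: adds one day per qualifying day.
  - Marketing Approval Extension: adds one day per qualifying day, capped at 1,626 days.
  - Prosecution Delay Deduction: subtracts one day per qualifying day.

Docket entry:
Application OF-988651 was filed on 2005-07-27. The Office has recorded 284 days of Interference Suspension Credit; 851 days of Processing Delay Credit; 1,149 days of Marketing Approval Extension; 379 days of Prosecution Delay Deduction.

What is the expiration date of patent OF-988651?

October 14, 2034

Base term: filing date + 24 years → 27 July 2029.
Interference Suspension Credit: +284 days → 7 May 2030.
Processing Delay Credit: +851 days → 4 September 2032.
Marketing Approval Extension: 1149 days (within the 1626-day cap) → +1149 days → 28 October 2035.
Prosecution Delay Deduction: −379 days → 14 October 2034.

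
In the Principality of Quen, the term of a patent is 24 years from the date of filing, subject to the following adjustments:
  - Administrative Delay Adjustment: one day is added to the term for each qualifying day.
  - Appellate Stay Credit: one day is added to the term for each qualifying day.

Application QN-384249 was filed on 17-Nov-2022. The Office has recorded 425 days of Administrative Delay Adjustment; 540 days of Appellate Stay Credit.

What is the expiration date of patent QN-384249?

Base term: filing date + 24 years → 17 November 2046.
Administrative Delay Adjustment: +425 days → 16 January 2048.
Appellate Stay Credit: +540 days → 9 July 2049.

July 9, 2049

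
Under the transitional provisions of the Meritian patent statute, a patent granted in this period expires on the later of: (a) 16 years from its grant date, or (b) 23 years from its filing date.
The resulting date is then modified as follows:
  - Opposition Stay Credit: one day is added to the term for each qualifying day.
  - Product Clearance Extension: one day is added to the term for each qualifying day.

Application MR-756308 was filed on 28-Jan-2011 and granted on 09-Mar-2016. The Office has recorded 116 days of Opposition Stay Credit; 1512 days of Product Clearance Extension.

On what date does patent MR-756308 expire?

2038-07-14

(a) grant + 16 years → 9 March 2032.
(b) filing + 23 years → 28 January 2034.
Later of the two: 28 January 2034.
Opposition Stay Credit: +116 days → 24 May 2034.
Product Clearance Extension: +1512 days → 14 July 2038.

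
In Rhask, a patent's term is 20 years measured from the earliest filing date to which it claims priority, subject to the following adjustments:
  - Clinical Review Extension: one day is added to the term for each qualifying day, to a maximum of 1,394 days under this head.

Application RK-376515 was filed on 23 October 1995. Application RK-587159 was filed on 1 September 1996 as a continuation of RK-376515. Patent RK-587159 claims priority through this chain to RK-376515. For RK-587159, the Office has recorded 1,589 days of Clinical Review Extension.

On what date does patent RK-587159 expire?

August 17, 2019

Earliest priority filing: 23 October 1995.
Base term: 23 October 1995 + 20 years → 23 October 2015.
Clinical Review Extension: 1589 days claimed exceeds the 1394-day cap, so +1394 days → 17 August 2019.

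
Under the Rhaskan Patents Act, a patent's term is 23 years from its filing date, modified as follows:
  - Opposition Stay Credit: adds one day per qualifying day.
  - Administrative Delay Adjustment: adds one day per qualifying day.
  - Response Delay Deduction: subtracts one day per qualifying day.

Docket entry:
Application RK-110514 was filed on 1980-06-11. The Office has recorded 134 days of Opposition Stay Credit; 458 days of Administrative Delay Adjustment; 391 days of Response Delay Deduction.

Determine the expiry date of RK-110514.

Base term: filing date + 23 years → 11 June 2003.
Opposition Stay Credit: +134 days → 23 October 2003.
Administrative Delay Adjustment: +458 days → 23 January 2005.
Response Delay Deduction: −391 days → 29 December 2003.

2003-12-29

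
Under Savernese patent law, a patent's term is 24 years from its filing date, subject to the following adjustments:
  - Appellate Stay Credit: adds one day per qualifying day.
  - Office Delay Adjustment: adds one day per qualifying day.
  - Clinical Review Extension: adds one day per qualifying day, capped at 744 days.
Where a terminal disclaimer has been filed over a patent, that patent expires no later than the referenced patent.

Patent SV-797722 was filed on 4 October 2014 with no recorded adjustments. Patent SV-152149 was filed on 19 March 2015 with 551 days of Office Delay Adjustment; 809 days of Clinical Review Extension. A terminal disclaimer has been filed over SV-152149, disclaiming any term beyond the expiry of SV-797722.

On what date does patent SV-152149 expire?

Natural term of SV-152149:
  Base: filing + 24 years → 19 March 2039.
  Office Delay Adjustment: +551 days → 20 September 2040.
  Clinical Review Extension: 809 days claimed exceeds the 744-day cap, so +744 days → 4 October 2042.
Expiry of referenced patent SV-797722:
  Base: filing + 24 years → 4 October 2038.
Terminal disclaimer: SV-152149 expires on the earlier of 4 October 2042 and 4 October 2038.

2038-10-04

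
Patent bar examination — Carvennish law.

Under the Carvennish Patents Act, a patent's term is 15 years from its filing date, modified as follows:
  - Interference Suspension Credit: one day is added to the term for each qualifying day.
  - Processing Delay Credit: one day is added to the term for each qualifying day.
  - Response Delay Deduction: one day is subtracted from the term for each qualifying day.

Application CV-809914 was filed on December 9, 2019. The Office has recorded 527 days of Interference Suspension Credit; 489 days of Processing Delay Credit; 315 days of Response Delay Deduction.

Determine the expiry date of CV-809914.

Base term: filing date + 15 years → 9 December 2034.
Interference Suspension Credit: +527 days → 19 May 2036.
Processing Delay Credit: +489 days → 20 September 2037.
Response Delay Deduction: −315 days → 9 November 2036.

November 9, 2036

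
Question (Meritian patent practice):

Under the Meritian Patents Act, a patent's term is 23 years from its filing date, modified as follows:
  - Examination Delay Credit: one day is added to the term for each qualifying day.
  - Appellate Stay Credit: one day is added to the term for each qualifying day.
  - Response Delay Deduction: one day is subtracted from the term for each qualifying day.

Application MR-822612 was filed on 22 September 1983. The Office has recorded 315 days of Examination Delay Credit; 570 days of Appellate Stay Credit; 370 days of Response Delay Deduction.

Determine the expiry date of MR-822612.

Base term: filing date + 23 years → 22 September 2006.
Examination Delay Credit: +315 days → 3 August 2007.
Appellate Stay Credit: +570 days → 23 February 2009.
Response Delay Deduction: −370 days → 19 February 2008.

2008-02-19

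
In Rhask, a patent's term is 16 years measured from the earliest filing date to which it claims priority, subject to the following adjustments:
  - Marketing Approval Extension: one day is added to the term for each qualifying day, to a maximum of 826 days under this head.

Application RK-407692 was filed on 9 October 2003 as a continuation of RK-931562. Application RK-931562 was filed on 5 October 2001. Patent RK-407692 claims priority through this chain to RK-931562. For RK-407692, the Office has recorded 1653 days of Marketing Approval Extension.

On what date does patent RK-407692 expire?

2020-01-09

Earliest priority filing: 5 October 2001.
Base term: 5 October 2001 + 16 years → 5 October 2017.
Marketing Approval Extension: 1653 days claimed exceeds the 826-day cap, so +826 days → 9 January 2020.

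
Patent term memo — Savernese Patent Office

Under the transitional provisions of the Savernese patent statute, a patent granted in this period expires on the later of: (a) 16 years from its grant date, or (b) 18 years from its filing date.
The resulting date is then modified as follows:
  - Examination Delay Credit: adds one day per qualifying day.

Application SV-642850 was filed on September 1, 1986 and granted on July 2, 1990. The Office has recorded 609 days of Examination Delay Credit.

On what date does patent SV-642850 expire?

(a) grant + 16 years → 2 July 2006.
(b) filing + 18 years → 1 September 2004.
Later of the two: 2 July 2006.
Examination Delay Credit: +609 days → 2 March 2008.

2008-03-02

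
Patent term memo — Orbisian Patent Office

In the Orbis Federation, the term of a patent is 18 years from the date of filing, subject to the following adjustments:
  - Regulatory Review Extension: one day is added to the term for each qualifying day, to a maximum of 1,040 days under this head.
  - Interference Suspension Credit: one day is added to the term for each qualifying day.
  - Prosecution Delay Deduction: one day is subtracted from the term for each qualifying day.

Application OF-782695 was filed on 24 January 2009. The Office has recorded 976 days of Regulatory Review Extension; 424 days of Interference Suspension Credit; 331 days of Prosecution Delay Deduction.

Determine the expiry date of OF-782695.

Base term: filing date + 18 years → 24 January 2027.
Regulatory Review Extension: 976 days (within the 1040-day cap) → +976 days → 26 September 2029.
Interference Suspension Credit: +424 days → 24 November 2030.
Prosecution Delay Deduction: −331 days → 28 December 2029.

2029-12-28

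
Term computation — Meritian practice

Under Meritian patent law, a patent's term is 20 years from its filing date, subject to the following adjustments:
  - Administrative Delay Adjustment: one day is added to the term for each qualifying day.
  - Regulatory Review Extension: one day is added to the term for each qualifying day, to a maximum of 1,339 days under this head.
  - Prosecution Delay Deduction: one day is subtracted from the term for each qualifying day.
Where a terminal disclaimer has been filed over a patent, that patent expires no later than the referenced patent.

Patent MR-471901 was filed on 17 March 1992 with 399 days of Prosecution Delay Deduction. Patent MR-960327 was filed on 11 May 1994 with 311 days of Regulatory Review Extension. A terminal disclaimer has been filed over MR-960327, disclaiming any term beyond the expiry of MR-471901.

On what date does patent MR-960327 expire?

Natural term of MR-960327:
  Base: filing + 20 years → 11 May 2014.
  Regulatory Review Extension: 311 days (within the 1339-day cap) → +311 days → 18 March 2015.
Expiry of referenced patent MR-471901:
  Base: filing + 20 years → 17 March 2012.
  Prosecution Delay Deduction: −399 days → 12 February 2011.
Terminal disclaimer: MR-960327 expires on the earlier of 18 March 2015 and 12 February 2011.

2011-02-12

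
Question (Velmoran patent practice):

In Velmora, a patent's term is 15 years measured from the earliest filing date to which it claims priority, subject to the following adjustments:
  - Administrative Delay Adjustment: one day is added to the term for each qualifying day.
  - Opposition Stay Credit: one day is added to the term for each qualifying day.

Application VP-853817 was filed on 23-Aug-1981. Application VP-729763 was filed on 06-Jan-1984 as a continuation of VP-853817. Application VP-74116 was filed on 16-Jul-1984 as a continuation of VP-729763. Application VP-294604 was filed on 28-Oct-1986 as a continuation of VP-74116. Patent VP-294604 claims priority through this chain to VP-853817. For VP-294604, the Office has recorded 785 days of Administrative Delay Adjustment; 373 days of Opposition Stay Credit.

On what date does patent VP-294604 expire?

Earliest priority filing: 23 August 1981.
Base term: 23 August 1981 + 15 years → 23 August 1996.
Administrative Delay Adjustment: +785 days → 17 October 1998.
Opposition Stay Credit: +373 days → 25 October 1999.

1999-10-25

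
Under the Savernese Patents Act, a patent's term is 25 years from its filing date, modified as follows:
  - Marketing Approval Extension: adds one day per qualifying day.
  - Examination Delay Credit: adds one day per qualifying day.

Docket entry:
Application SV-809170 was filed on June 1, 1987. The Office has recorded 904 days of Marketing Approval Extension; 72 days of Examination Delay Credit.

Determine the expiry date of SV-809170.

Base term: filing date + 25 years → 1 June 2012.
Marketing Approval Extension: +904 days → 22 November 2014.
Examination Delay Credit: +72 days → 2 February 2015.

2015-02-02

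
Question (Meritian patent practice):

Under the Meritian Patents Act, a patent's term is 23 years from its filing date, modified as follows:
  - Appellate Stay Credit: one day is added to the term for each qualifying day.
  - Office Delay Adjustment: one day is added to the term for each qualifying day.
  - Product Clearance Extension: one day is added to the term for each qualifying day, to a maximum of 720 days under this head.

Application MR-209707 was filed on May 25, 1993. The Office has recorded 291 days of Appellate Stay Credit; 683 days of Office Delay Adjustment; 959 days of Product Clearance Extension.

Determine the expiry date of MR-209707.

2021-01-13

Base term: filing date + 23 years → 25 May 2016.
Appellate Stay Credit: +291 days → 12 March 2017.
Office Delay Adjustment: +683 days → 24 January 2019.
Product Clearance Extension: 959 days claimed exceeds the 720-day cap, so +720 days → 13 January 2021.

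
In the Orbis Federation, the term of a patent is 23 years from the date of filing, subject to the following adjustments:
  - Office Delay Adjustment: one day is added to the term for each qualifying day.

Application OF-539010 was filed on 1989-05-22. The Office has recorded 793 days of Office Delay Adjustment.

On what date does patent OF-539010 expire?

July 24, 2014

Base term: filing date + 23 years → 22 May 2012.
Office Delay Adjustment: +793 days → 24 July 2014.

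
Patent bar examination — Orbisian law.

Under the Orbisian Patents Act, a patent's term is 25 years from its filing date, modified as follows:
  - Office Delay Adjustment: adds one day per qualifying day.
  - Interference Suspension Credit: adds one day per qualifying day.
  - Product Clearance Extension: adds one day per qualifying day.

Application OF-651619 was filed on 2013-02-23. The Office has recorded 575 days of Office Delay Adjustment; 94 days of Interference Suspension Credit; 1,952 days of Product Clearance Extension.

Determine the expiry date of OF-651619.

Base term: filing date + 25 years → 23 February 2038.
Office Delay Adjustment: +575 days → 21 September 2039.
Interference Suspension Credit: +94 days → 24 December 2039.
Product Clearance Extension: +1952 days → 28 April 2045.

April 28, 2045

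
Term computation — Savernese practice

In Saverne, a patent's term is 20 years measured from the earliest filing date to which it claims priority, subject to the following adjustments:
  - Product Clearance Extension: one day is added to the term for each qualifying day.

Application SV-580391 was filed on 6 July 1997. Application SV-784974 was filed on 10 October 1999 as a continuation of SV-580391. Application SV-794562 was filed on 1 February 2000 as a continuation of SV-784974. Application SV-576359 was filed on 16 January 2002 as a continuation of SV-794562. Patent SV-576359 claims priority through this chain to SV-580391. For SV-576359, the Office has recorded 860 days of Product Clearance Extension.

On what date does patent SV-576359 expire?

Earliest priority filing: 6 July 1997.
Base term: 6 July 1997 + 20 years → 6 July 2017.
Product Clearance Extension: +860 days → 13 November 2019.

November 13, 2019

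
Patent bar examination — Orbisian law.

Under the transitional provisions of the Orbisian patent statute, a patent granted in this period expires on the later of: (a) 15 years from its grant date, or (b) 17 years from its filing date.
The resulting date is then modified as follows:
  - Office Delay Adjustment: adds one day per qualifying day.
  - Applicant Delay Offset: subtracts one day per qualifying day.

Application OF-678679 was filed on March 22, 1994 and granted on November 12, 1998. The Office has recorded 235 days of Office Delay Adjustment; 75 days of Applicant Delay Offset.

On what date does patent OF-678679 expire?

April 21, 2014

(a) grant + 15 years → 12 November 2013.
(b) filing + 17 years → 22 March 2011.
Later of the two: 12 November 2013.
Office Delay Adjustment: +235 days → 5 July 2014.
Applicant Delay Offset: −75 days → 21 April 2014.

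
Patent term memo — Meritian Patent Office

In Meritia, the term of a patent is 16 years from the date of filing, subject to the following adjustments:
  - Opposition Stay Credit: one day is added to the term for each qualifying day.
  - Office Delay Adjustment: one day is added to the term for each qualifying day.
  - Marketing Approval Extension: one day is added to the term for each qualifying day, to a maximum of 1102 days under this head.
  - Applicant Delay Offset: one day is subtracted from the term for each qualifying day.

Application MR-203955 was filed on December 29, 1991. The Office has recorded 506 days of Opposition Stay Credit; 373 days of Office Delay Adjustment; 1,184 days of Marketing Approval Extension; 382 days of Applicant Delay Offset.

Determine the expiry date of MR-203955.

Base term: filing date + 16 years → 29 December 2007.
Opposition Stay Credit: +506 days → 18 May 2009.
Office Delay Adjustment: +373 days → 26 May 2010.
Marketing Approval Extension: 1184 days claimed exceeds the 1102-day cap, so +1102 days → 1 June 2013.
Applicant Delay Offset: −382 days → 15 May 2012.

2012-05-15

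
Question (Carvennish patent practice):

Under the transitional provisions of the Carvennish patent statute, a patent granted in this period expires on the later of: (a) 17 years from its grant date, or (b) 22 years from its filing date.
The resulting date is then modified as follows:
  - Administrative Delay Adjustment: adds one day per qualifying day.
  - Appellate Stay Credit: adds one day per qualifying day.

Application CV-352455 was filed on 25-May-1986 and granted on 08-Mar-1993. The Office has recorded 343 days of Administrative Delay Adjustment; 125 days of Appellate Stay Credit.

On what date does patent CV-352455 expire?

2011-06-19

(a) grant + 17 years → 8 March 2010.
(b) filing + 22 years → 25 May 2008.
Later of the two: 8 March 2010.
Administrative Delay Adjustment: +343 days → 14 February 2011.
Appellate Stay Credit: +125 days → 19 June 2011.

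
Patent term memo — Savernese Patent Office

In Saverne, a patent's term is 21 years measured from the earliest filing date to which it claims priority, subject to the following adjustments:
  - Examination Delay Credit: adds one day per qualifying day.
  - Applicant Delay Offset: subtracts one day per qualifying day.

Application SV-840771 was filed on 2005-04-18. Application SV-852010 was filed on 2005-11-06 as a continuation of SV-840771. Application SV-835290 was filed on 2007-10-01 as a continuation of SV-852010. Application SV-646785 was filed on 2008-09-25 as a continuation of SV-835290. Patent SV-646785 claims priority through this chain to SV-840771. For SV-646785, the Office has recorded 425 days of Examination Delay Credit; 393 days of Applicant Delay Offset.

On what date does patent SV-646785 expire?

Earliest priority filing: 18 April 2005.
Base term: 18 April 2005 + 21 years → 18 April 2026.
Examination Delay Credit: +425 days → 17 June 2027.
Applicant Delay Offset: −393 days → 20 May 2026.

May 20, 2026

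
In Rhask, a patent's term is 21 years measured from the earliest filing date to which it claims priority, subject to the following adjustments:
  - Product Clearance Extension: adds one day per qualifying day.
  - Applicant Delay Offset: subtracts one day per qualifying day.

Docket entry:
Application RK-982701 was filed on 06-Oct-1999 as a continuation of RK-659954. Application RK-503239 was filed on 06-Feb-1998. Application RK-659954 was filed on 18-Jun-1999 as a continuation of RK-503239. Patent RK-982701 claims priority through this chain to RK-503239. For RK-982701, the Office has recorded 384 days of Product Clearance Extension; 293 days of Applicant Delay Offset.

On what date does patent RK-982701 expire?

Earliest priority filing: 6 February 1998.
Base term: 6 February 1998 + 21 years → 6 February 2019.
Product Clearance Extension: +384 days → 25 February 2020.
Applicant Delay Offset: −293 days → 8 May 2019.

2019-05-08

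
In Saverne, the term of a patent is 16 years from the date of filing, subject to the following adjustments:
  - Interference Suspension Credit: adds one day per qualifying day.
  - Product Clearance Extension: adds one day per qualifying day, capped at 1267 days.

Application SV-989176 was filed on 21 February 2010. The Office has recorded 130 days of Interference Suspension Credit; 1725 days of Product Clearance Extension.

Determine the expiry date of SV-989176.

2029-12-19

Base term: filing date + 16 years → 21 February 2026.
Interference Suspension Credit: +130 days → 1 July 2026.
Product Clearance Extension: 1725 days claimed exceeds the 1267-day cap, so +1267 days → 19 December 2029.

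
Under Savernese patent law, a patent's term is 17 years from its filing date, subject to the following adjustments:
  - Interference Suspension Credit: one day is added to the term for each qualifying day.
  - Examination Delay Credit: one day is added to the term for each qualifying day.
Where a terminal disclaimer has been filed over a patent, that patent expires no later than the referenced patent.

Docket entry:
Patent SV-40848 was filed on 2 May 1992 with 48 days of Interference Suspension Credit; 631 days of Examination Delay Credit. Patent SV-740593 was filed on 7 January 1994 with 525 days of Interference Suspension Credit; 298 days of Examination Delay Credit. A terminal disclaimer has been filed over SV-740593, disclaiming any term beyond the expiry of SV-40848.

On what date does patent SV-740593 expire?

March 12, 2011

Natural term of SV-740593:
  Base: filing + 17 years → 7 January 2011.
  Interference Suspension Credit: +525 days → 15 June 2012.
  Examination Delay Credit: +298 days → 9 April 2013.
Expiry of referenced patent SV-40848:
  Base: filing + 17 years → 2 May 2009.
  Interference Suspension Credit: +48 days → 19 June 2009.
  Examination Delay Credit: +631 days → 12 March 2011.
Terminal disclaimer: SV-740593 expires on the earlier of 9 April 2013 and 12 March 2011.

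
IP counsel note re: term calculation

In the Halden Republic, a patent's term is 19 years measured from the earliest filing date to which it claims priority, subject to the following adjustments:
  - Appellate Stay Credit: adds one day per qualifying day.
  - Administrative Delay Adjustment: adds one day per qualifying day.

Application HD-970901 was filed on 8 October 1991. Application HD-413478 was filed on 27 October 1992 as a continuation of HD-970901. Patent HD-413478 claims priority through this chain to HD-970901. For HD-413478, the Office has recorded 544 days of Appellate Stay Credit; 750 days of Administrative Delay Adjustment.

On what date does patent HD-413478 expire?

2014-04-24

Earliest priority filing: 8 October 1991.
Base term: 8 October 1991 + 19 years → 8 October 2010.
Appellate Stay Credit: +544 days → 4 April 2012.
Administrative Delay Adjustment: +750 days → 24 April 2014.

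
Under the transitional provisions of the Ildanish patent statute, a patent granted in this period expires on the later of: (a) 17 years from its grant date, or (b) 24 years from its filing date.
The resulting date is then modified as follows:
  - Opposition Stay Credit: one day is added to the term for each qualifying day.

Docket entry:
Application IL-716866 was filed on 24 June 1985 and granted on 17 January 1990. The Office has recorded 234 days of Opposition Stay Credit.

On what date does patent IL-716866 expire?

February 13, 2010

(a) grant + 17 years → 17 January 2007.
(b) filing + 24 years → 24 June 2009.
Later of the two: 24 June 2009.
Opposition Stay Credit: +234 days → 13 February 2010.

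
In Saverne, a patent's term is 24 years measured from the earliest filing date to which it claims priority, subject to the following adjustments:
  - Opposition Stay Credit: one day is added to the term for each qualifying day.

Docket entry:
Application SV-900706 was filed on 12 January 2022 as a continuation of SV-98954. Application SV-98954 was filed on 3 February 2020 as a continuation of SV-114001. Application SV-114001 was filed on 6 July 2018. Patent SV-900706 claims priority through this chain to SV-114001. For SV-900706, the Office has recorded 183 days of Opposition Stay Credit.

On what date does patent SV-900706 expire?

January 5, 2043

Earliest priority filing: 6 July 2018.
Base term: 6 July 2018 + 24 years → 6 July 2042.
Opposition Stay Credit: +183 days → 5 January 2043.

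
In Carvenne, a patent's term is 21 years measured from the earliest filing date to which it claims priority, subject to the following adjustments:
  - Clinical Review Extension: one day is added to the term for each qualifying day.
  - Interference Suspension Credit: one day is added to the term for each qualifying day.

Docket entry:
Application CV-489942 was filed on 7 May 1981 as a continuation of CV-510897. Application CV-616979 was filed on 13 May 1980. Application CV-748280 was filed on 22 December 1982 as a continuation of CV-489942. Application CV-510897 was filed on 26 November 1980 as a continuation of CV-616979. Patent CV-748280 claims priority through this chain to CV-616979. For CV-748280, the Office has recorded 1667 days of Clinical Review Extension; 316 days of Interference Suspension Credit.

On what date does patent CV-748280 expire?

October 17, 2006

Earliest priority filing: 13 May 1980.
Base term: 13 May 1980 + 21 years → 13 May 2001.
Clinical Review Extension: +1667 days → 5 December 2005.
Interference Suspension Credit: +316 days → 17 October 2006.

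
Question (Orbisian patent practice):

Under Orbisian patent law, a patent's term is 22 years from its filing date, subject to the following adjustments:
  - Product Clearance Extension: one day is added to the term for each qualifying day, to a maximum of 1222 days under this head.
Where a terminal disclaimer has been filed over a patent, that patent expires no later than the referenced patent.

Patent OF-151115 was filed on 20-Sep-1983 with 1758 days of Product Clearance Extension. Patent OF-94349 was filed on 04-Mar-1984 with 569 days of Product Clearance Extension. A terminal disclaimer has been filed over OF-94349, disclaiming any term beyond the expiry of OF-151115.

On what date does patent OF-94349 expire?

2007-09-24

Natural term of OF-94349:
  Base: filing + 22 years → 4 March 2006.
  Product Clearance Extension: 569 days (within the 1222-day cap) → +569 days → 24 September 2007.
Expiry of referenced patent OF-151115:
  Base: filing + 22 years → 20 September 2005.
  Product Clearance Extension: 1758 days claimed exceeds the 1222-day cap, so +1222 days → 24 January 2009.
Terminal disclaimer: OF-94349 expires on the earlier of 24 September 2007 and 24 January 2009.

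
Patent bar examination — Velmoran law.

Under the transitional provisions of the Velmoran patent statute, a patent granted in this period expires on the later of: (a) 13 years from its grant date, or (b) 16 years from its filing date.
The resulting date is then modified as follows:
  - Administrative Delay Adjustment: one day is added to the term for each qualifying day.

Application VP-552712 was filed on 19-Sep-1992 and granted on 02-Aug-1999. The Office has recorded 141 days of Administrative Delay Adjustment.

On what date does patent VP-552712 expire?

(a) grant + 13 years → 2 August 2012.
(b) filing + 16 years → 19 September 2008.
Later of the two: 2 August 2012.
Administrative Delay Adjustment: +141 days → 21 December 2012.

2012-12-21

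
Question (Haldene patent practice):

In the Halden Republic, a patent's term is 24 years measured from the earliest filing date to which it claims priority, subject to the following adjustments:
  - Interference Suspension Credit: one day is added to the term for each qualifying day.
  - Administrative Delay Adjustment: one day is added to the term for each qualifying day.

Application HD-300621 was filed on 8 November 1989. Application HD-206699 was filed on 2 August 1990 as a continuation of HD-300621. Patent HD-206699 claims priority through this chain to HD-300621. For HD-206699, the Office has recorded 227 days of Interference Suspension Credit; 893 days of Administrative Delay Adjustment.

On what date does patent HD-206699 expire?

2016-12-02

Earliest priority filing: 8 November 1989.
Base term: 8 November 1989 + 24 years → 8 November 2013.
Interference Suspension Credit: +227 days → 23 June 2014.
Administrative Delay Adjustment: +893 days → 2 December 2016.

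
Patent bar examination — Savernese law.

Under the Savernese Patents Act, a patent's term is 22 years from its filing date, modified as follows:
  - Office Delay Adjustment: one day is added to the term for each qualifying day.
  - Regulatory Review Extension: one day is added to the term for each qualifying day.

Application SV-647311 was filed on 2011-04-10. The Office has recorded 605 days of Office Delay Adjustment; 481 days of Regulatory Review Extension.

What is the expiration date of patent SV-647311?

2036-03-31

Base term: filing date + 22 years → 10 April 2033.
Office Delay Adjustment: +605 days → 6 December 2034.
Regulatory Review Extension: +481 days → 31 March 2036.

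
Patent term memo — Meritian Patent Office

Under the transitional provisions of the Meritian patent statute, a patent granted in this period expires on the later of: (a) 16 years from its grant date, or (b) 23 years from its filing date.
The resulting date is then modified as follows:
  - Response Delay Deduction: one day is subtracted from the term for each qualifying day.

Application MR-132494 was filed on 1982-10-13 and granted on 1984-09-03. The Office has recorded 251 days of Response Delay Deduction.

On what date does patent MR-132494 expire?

(a) grant + 16 years → 3 September 2000.
(b) filing + 23 years → 13 October 2005.
Later of the two: 13 October 2005.
Response Delay Deduction: −251 days → 4 February 2005.

2005-02-04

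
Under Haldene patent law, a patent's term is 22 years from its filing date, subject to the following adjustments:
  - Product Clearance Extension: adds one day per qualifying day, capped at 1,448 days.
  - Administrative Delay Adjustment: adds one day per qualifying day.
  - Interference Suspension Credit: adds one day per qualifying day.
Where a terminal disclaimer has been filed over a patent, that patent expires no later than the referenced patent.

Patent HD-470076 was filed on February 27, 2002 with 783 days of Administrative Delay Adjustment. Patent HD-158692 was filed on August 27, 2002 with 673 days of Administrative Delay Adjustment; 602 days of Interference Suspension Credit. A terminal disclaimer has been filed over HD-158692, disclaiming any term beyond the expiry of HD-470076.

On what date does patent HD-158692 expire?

Natural term of HD-158692:
  Base: filing + 22 years → 27 August 2024.
  Administrative Delay Adjustment: +673 days → 1 July 2026.
  Interference Suspension Credit: +602 days → 23 February 2028.
Expiry of referenced patent HD-470076:
  Base: filing + 22 years → 27 February 2024.
  Administrative Delay Adjustment: +783 days → 20 April 2026.
Terminal disclaimer: HD-158692 expires on the earlier of 23 February 2028 and 20 April 2026.

April 20, 2026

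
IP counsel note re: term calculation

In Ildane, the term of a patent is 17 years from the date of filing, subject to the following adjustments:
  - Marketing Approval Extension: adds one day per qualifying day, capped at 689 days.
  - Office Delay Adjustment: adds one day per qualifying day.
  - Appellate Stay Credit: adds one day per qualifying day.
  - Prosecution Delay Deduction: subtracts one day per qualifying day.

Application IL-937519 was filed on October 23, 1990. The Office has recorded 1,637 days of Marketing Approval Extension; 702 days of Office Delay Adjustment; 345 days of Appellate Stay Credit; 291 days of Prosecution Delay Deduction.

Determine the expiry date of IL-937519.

Base term: filing date + 17 years → 23 October 2007.
Marketing Approval Extension: 1637 days claimed exceeds the 689-day cap, so +689 days → 11 September 2009.
Office Delay Adjustment: +702 days → 14 August 2011.
Appellate Stay Credit: +345 days → 24 July 2012.
Prosecution Delay Deduction: −291 days → 7 October 2011.

2011-10-07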